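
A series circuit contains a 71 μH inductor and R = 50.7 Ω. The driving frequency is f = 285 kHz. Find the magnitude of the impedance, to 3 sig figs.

137 Ω

ω = 2πf = 1.791e+06 rad/s
X_L = ωL = 127 Ω
Z = 50.7 + j127 Ω
|Z| = √(50.7² + 127²) = 137 Ω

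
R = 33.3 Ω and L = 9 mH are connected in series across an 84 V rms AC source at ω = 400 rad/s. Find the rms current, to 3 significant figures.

2.51 A

X_L = ωL = 3.60 Ω
Z = 33.3 + j3.60 Ω
|Z| = √(33.3² + 3.60²) = 33.5 Ω
I = V/|Z| = 84/33.5 = 2.51 A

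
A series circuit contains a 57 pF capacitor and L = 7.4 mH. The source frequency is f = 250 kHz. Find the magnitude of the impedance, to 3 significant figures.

455 Ω

ω = 2πf = 1.571e+06 rad/s
X_L = ωL = 11600 Ω
X_C = 1/(ωC) = 11200 Ω
Net reactance X = X_L − X_C = 455 Ω
Z = j455 Ω
|Z| = √(0² + 455²) = 455 Ω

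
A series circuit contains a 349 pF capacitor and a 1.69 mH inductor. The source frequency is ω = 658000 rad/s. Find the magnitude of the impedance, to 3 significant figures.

3240 Ω

X_L = ωL = 1110 Ω
X_C = 1/(ωC) = 4350 Ω
Net reactance X = X_L − X_C = -3240 Ω
Z = − j3240 Ω
|Z| = √(0² + 3240²) = 3240 Ω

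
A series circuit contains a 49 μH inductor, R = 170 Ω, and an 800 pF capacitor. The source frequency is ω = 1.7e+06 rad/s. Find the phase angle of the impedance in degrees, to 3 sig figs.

X_L = ωL = 83.3 Ω
X_C = 1/(ωC) = 735 Ω
Net reactance X = X_L − X_C = -652 Ω
Z = 170 − j652 Ω
|Z| = √(170² + 652²) = 674 Ω
∠Z = arctan(-652/170) = -75.4°

-75.4°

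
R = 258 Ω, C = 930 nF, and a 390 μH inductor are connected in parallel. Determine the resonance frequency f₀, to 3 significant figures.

8.36 kHz

ω₀ = 1/√(LC) = 1/√(0.00039 × 9.3e-07) = 52510 rad/s
f₀ = ω₀/(2π) = 8.36 kHz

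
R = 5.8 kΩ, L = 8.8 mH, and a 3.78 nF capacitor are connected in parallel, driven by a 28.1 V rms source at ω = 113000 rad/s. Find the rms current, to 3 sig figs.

17.0 mA

X_L = ωL = 994 Ω
X_C = 1/(ωC) = 2340 Ω
Parallel: admittances add. Y = 1/R + 1/(jωL) + jωC
Y = (0.000172 − j0.000578) S
|Y| = 0.000604 S → |Z| = 1/|Y| = 1660 Ω, ∠Z = −∠Y = 73.4°
I = V/|Z| = 28.1/1660 = 17.0 mA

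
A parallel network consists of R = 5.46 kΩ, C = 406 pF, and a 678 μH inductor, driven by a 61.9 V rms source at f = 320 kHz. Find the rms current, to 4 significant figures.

ω = 2πf = 2.011e+06 rad/s
X_L = ωL = 1363 Ω
X_C = 1/(ωC) = 1225 Ω
Parallel: admittances add. Y = 1/R + 1/(jωL) + jωC
Y = (0.0001832 + j8.274e-05) S
|Y| = 0.0002010 S → |Z| = 1/|Y| = 4976 Ω, ∠Z = −∠Y = -24.31°
I = V/|Z| = 61.9/4976 = 12.44 mA

12.44 mA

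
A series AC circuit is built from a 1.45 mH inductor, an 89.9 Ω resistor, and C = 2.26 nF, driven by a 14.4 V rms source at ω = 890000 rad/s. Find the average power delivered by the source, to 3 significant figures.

X_L = ωL = 1290 Ω
X_C = 1/(ωC) = 497 Ω
Net reactance X = X_L − X_C = 793 Ω
Z = 89.9 + j793 Ω
|Z| = √(89.9² + 793²) = 798 Ω
∠Z = arctan(793/89.9) = 83.5°
I = V/|Z| = 18.0 mA
P = VI cos φ = 14.4 × 0.0180 × cos(83.5°) = 29.2 mW

29.2 mW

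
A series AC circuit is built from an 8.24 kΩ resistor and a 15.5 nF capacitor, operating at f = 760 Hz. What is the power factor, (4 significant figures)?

0.5207

ω = 2πf = 4775 rad/s
X_C = 1/(ωC) = 13510 Ω
Z = 8240 − j13510 Ω
|Z| = √(8240² + 13510²) = 15830 Ω
∠Z = arctan(-13510/8240) = -58.62°
cos φ = cos(-58.62°) = 0.5207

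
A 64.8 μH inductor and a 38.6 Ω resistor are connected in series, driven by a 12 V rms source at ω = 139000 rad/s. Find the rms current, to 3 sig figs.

303 mA

X_L = ωL = 9.01 Ω
Z = 38.6 + j9.01 Ω
|Z| = √(38.6² + 9.01²) = 39.6 Ω
I = V/|Z| = 12/39.6 = 303 mA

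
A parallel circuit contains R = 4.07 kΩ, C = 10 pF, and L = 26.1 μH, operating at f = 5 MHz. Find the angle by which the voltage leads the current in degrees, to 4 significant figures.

ω = 2πf = 3.142e+07 rad/s
X_L = ωL = 820.0 Ω
X_C = 1/(ωC) = 3183 Ω
Parallel: admittances add. Y = 1/R + 1/(jωL) + jωC
Y = (0.0002457 − j0.0009054) S
|Y| = 0.0009382 S → |Z| = 1/|Y| = 1066 Ω, ∠Z = −∠Y = 74.82°

74.82°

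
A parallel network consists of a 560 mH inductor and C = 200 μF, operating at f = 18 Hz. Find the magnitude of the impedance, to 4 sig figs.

146.4 Ω

ω = 2πf = 113.1 rad/s
X_L = ωL = 63.33 Ω
X_C = 1/(ωC) = 44.21 Ω
Parallel: admittances add. Y = 1/(jωL) + jωC
Y = (0 + j0.006830) S
|Y| = 0.006830 S → |Z| = 1/|Y| = 146.4 Ω, ∠Z = −∠Y = -90.00°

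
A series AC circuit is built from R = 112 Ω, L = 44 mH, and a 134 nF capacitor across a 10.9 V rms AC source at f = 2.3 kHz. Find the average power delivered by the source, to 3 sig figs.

496 mW

ω = 2πf = 14450 rad/s
X_L = ωL = 636 Ω
X_C = 1/(ωC) = 516 Ω
Net reactance X = X_L − X_C = 119 Ω
Z = 112 + j119 Ω
|Z| = √(112² + 119²) = 164 Ω
∠Z = arctan(119/112) = 46.8°
I = V/|Z| = 66.6 mA
P = VI cos φ = 10.9 × 0.0666 × cos(46.8°) = 496 mW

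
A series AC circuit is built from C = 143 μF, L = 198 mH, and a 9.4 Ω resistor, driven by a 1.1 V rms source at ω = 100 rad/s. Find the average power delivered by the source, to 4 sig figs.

4.372 mW

X_L = ωL = 19.80 Ω
X_C = 1/(ωC) = 69.93 Ω
Net reactance X = X_L − X_C = -50.13 Ω
Z = 9.400 − j50.13 Ω
|Z| = √(9.400² + 50.13²) = 51.00 Ω
∠Z = arctan(-50.13/9.400) = -79.38°
I = V/|Z| = 21.57 mA
P = VI cos φ = 1.1 × 0.02157 × cos(-79.38°) = 4.372 mW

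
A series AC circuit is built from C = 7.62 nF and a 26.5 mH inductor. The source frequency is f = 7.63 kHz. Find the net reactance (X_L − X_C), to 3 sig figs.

ω = 2πf = 47940 rad/s
X_L = ωL = 1270 Ω
X_C = 1/(ωC) = 2740 Ω
X = 1270 − 2740 = -1470 Ω

-1470 Ω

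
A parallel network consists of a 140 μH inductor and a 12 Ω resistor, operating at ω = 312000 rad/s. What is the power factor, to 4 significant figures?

0.9643

X_L = ωL = 43.68 Ω
Parallel: admittances add. Y = 1/R + 1/(jωL)
Y = (0.08333 − j0.02289) S
|Y| = 0.08642 S → |Z| = 1/|Y| = 11.57 Ω, ∠Z = −∠Y = 15.36°
cos φ = cos(15.36°) = 0.9643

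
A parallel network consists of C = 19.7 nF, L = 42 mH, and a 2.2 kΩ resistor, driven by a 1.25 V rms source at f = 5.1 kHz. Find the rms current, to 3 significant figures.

ω = 2πf = 32040 rad/s
X_L = ωL = 1350 Ω
X_C = 1/(ωC) = 1580 Ω
Parallel: admittances add. Y = 1/R + 1/(jωL) + jωC
Y = (0.000455 − j0.000112) S
|Y| = 0.000468 S → |Z| = 1/|Y| = 2140 Ω, ∠Z = −∠Y = 13.8°
I = V/|Z| = 1.25/2140 = 585 μA

585 μA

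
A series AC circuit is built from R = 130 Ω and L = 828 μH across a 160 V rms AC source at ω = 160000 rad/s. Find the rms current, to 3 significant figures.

X_L = ωL = 132 Ω
Z = 130 + j132 Ω
|Z| = √(130² + 132²) = 186 Ω
I = V/|Z| = 160/186 = 862 mA

862 mA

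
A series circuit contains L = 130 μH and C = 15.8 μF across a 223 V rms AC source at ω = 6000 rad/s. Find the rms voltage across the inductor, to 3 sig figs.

17.8 V

X_L = ωL = 0.780 Ω
X_C = 1/(ωC) = 10.5 Ω
Net reactance X = X_L − X_C = -9.77 Ω
Z = − j9.77 Ω
|Z| = √(0² + 9.77²) = 9.77 Ω
I = V/|Z| = 22.8 A
V_L = I·|Z_L| = 22.8 × 0.780 = 17.8 V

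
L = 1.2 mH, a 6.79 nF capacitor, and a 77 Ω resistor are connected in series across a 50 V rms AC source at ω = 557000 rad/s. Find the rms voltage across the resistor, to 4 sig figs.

9.361 V

X_L = ωL = 668.4 Ω
X_C = 1/(ωC) = 264.4 Ω
Net reactance X = X_L − X_C = 404.0 Ω
Z = 77.00 + j404.0 Ω
|Z| = √(77.00² + 404.0²) = 411.3 Ω
I = V/|Z| = 121.6 mA
V_R = I·|Z_R| = 0.1216 × 77.00 = 9.361 V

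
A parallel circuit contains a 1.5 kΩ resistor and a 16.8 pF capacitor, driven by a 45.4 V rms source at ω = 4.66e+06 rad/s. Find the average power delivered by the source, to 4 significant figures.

X_C = 1/(ωC) = 12770 Ω
Parallel: admittances add. Y = 1/R + jωC
Y = (0.0006667 + j7.829e-05) S
|Y| = 0.0006712 S → |Z| = 1/|Y| = 1490 Ω, ∠Z = −∠Y = -6.698°
I = V/|Z| = 30.47 mA
P = VI cos φ = 45.4 × 0.03047 × cos(-6.698°) = 1.374 W

1.374 W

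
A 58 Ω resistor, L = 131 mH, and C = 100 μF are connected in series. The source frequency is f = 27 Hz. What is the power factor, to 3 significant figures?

ω = 2πf = 169.6 rad/s
X_L = ωL = 22.2 Ω
X_C = 1/(ωC) = 58.9 Ω
Net reactance X = X_L − X_C = -36.7 Ω
Z = 58.0 − j36.7 Ω
|Z| = √(58.0² + 36.7²) = 68.6 Ω
∠Z = arctan(-36.7/58.0) = -32.3°
cos φ = cos(-32.3°) = 0.845

0.845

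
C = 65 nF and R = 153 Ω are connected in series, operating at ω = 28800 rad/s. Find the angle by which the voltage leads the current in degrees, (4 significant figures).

X_C = 1/(ωC) = 534.2 Ω
Z = 153.0 − j534.2 Ω
|Z| = √(153.0² + 534.2²) = 555.7 Ω
∠Z = arctan(-534.2/153.0) = -74.02°

-74.02°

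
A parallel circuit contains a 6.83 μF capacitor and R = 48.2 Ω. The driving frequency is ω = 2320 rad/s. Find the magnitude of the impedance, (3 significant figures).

38.3 Ω

X_C = 1/(ωC) = 63.1 Ω
Parallel: admittances add. Y = 1/R + jωC
Y = (0.0207 + j0.0158) S
|Y| = 0.0261 S → |Z| = 1/|Y| = 38.3 Ω, ∠Z = −∠Y = -37.4°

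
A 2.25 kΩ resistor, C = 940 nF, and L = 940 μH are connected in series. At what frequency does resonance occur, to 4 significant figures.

5.354 kHz

ω₀ = 1/√(LC) = 1/√(0.00094 × 9.4e-07) = 33640 rad/s
f₀ = ω₀/(2π) = 5.354 kHz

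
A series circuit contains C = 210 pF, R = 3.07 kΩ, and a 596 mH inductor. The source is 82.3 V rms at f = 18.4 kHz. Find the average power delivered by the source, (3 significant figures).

ω = 2πf = 115600 rad/s
X_L = ωL = 68900 Ω
X_C = 1/(ωC) = 41200 Ω
Net reactance X = X_L − X_C = 27700 Ω
Z = 3070 + j27700 Ω
|Z| = √(3070² + 27700²) = 27900 Ω
∠Z = arctan(27700/3070) = 83.7°
I = V/|Z| = 2.95 mA
P = VI cos φ = 82.3 × 0.00295 × cos(83.7°) = 26.7 mW

26.7 mW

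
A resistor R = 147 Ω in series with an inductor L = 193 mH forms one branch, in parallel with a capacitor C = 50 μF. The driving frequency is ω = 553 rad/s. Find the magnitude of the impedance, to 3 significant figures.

X_L = ωL = 107 Ω
X_C = 1/(ωC) = 36.2 Ω
Branch 1 (R+jX_L): Z₁ = 147 + j107 Ω, |Z₁| = 182 Ω
Branch 2 (−jX_C): Z₂ = −j36.2 Ω
Parallel: Z = Z₁Z₂/(Z₁+Z₂), |Z| = 40.3 Ω, ∠Z = -79.7°

40.3 Ω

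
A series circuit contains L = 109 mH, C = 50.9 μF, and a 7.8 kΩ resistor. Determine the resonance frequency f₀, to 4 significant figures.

67.57 Hz

ω₀ = 1/√(LC) = 1/√(0.109 × 5.09e-05) = 424.5 rad/s
f₀ = ω₀/(2π) = 67.57 Hz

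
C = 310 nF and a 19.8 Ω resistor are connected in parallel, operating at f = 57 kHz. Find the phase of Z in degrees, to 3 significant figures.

-65.5°

ω = 2πf = 358100 rad/s
X_C = 1/(ωC) = 9.01 Ω
Parallel: admittances add. Y = 1/R + jωC
Y = (0.0505 + j0.111) S
|Y| = 0.122 S → |Z| = 1/|Y| = 8.20 Ω, ∠Z = −∠Y = -65.5°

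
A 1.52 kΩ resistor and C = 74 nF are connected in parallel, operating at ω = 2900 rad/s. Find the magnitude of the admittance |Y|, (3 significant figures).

X_C = 1/(ωC) = 4660 Ω
Parallel: admittances add. Y = 1/R + jωC
Y = (0.000658 + j0.000215) S
|Y| = 0.000692 S → |Z| = 1/|Y| = 1450 Ω, ∠Z = −∠Y = -18.1°

692 μS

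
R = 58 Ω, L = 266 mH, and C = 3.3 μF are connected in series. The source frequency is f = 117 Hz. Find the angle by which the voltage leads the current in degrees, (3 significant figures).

ω = 2πf = 735.1 rad/s
X_L = ωL = 196 Ω
X_C = 1/(ωC) = 412 Ω
Net reactance X = X_L − X_C = -217 Ω
Z = 58.0 − j217 Ω
|Z| = √(58.0² + 217²) = 224 Ω
∠Z = arctan(-217/58.0) = -75.0°

-75.0°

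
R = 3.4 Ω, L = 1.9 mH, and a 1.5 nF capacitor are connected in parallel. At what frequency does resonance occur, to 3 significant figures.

ω₀ = 1/√(LC) = 1/√(0.0019 × 1.5e-09) = 592300 rad/s
f₀ = ω₀/(2π) = 94.3 kHz

94.3 kHz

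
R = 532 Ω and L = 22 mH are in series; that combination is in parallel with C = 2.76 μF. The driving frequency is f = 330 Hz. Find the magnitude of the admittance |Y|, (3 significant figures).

5.87 mS

ω = 2πf = 2073 rad/s
X_L = ωL = 45.6 Ω
X_C = 1/(ωC) = 175 Ω
Branch 1 (R+jX_L): Z₁ = 532 + j45.6 Ω, |Z₁| = 534 Ω
Branch 2 (−jX_C): Z₂ = −j175 Ω
Parallel: Z = Z₁Z₂/(Z₁+Z₂), |Z| = 170 Ω, ∠Z = -71.5°
|Y| = 1/|Z| = 5.87 mS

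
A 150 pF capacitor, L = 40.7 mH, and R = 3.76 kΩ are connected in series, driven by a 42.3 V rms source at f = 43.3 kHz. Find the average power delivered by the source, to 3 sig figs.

34.6 mW

ω = 2πf = 272100 rad/s
X_L = ωL = 11100 Ω
X_C = 1/(ωC) = 24500 Ω
Net reactance X = X_L − X_C = -13400 Ω
Z = 3760 − j13400 Ω
|Z| = √(3760² + 13400²) = 13900 Ω
∠Z = arctan(-13400/3760) = -74.4°
I = V/|Z| = 3.03 mA
P = VI cos φ = 42.3 × 0.00303 × cos(-74.4°) = 34.6 mW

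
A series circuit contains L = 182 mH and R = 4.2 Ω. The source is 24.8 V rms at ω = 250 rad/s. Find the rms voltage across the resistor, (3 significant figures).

2.28 V

X_L = ωL = 45.5 Ω
Z = 4.20 + j45.5 Ω
|Z| = √(4.20² + 45.5²) = 45.7 Ω
I = V/|Z| = 543 mA
V_R = I·|Z_R| = 0.543 × 4.20 = 2.28 V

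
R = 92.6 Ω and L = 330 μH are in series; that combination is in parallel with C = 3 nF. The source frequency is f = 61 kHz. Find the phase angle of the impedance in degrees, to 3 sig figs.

ω = 2πf = 383300 rad/s
X_L = ωL = 126 Ω
X_C = 1/(ωC) = 870 Ω
Branch 1 (R+jX_L): Z₁ = 92.6 + j126 Ω, |Z₁| = 157 Ω
Branch 2 (−jX_C): Z₂ = −j870 Ω
Parallel: Z = Z₁Z₂/(Z₁+Z₂), |Z| = 182 Ω, ∠Z = 46.7°

46.7°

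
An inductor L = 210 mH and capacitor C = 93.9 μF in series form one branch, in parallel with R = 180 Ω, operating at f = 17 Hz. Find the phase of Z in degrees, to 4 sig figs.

ω = 2πf = 106.8 rad/s
X_L = ωL = 22.43 Ω
X_C = 1/(ωC) = 99.70 Ω
Branch 1: Z₁ = R = 180.0 Ω
Branch 2 (series LC): Z₂ = j(X_L − X_C) = −j77.27 Ω
Parallel: Z = Z₁Z₂/(Z₁+Z₂), |Z| = 71.01 Ω, ∠Z = -66.77°

-66.77°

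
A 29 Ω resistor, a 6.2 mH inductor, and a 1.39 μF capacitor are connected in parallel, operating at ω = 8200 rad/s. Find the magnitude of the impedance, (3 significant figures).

X_L = ωL = 50.8 Ω
X_C = 1/(ωC) = 87.7 Ω
Parallel: admittances add. Y = 1/R + 1/(jωL) + jωC
Y = (0.0345 − j0.00827) S
|Y| = 0.0355 S → |Z| = 1/|Y| = 28.2 Ω, ∠Z = −∠Y = 13.5°

28.2 Ω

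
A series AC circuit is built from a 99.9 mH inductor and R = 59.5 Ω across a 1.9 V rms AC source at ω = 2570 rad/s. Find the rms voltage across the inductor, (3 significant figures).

X_L = ωL = 257 Ω
Z = 59.5 + j257 Ω
|Z| = √(59.5² + 257²) = 264 Ω
I = V/|Z| = 7.21 mA
V_L = I·|Z_L| = 0.00721 × 257 = 1.85 V

1.85 V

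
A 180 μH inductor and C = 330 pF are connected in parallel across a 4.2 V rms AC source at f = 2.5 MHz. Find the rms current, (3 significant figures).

ω = 2πf = 1.571e+07 rad/s
X_L = ωL = 2830 Ω
X_C = 1/(ωC) = 193 Ω
Parallel: admittances add. Y = 1/(jωL) + jωC
Y = (0 + j0.00483) S
|Y| = 0.00483 S → |Z| = 1/|Y| = 207 Ω, ∠Z = −∠Y = -90.0°
I = V/|Z| = 4.2/207 = 20.3 mA

20.3 mA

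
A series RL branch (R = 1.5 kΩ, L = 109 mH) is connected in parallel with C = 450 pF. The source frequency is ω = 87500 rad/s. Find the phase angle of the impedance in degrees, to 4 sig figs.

75.66°

X_L = ωL = 9538 Ω
X_C = 1/(ωC) = 25400 Ω
Branch 1 (R+jX_L): Z₁ = 1500 + j9538 Ω, |Z₁| = 9655 Ω
Branch 2 (−jX_C): Z₂ = −j25400 Ω
Parallel: Z = Z₁Z₂/(Z₁+Z₂), |Z| = 15390 Ω, ∠Z = 75.66°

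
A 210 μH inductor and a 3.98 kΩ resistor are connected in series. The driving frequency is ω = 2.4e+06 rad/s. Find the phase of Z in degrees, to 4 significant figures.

7.217°

X_L = ωL = 504.0 Ω
Z = 3980 + j504.0 Ω
|Z| = √(3980² + 504.0²) = 4012 Ω
∠Z = arctan(504.0/3980) = 7.217°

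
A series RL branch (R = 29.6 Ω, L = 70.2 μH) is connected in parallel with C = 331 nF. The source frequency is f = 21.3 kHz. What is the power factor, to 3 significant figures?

ω = 2πf = 133800 rad/s
X_L = ωL = 9.39 Ω
X_C = 1/(ωC) = 22.6 Ω
Branch 1 (R+jX_L): Z₁ = 29.6 + j9.39 Ω, |Z₁| = 31.1 Ω
Branch 2 (−jX_C): Z₂ = −j22.6 Ω
Parallel: Z = Z₁Z₂/(Z₁+Z₂), |Z| = 21.6 Ω, ∠Z = -48.4°
cos φ = cos(-48.4°) = 0.664

0.664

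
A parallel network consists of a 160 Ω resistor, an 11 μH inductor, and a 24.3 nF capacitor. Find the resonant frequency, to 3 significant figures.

308 kHz

ω₀ = 1/√(LC) = 1/√(1.1e-05 × 2.43e-08) = 1.934e+06 rad/s
f₀ = ω₀/(2π) = 308 kHz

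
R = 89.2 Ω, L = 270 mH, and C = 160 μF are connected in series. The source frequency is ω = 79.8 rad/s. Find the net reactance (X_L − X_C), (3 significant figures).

X_L = ωL = 21.5 Ω
X_C = 1/(ωC) = 78.3 Ω
X = 21.5 − 78.3 = -56.8 Ω

-56.8 Ω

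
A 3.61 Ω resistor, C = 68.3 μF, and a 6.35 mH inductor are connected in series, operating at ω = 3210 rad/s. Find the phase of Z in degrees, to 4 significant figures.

77.15°

X_L = ωL = 20.38 Ω
X_C = 1/(ωC) = 4.561 Ω
Net reactance X = X_L − X_C = 15.82 Ω
Z = 3.610 + j15.82 Ω
|Z| = √(3.610² + 15.82²) = 16.23 Ω
∠Z = arctan(15.82/3.610) = 77.15°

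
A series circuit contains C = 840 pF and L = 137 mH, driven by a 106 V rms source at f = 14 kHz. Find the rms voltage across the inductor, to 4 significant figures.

861.7 V

ω = 2πf = 87960 rad/s
X_L = ωL = 12050 Ω
X_C = 1/(ωC) = 13530 Ω
Net reactance X = X_L − X_C = -1482 Ω
Z = − j1482 Ω
|Z| = √(0² + 1482²) = 1482 Ω
I = V/|Z| = 71.50 mA
V_L = I·|Z_L| = 0.07150 × 12050 = 861.7 V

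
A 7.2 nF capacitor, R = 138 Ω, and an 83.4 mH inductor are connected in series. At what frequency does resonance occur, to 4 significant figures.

6.495 kHz

ω₀ = 1/√(LC) = 1/√(0.0834 × 7.2e-09) = 40810 rad/s
f₀ = ω₀/(2π) = 6.495 kHz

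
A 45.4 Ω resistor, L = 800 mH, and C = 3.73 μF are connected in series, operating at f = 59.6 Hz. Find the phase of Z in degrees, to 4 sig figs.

-83.78°

ω = 2πf = 374.5 rad/s
X_L = ωL = 299.6 Ω
X_C = 1/(ωC) = 715.9 Ω
Net reactance X = X_L − X_C = -416.3 Ω
Z = 45.40 − j416.3 Ω
|Z| = √(45.40² + 416.3²) = 418.8 Ω
∠Z = arctan(-416.3/45.40) = -83.78°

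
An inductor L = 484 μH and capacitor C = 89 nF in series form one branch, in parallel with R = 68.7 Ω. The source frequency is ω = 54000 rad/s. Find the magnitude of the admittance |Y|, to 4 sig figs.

15.56 mS

X_L = ωL = 26.14 Ω
X_C = 1/(ωC) = 208.1 Ω
Branch 1: Z₁ = R = 68.70 Ω
Branch 2 (series LC): Z₂ = j(X_L − X_C) = −j181.9 Ω
Parallel: Z = Z₁Z₂/(Z₁+Z₂), |Z| = 64.27 Ω, ∠Z = -20.69°
|Y| = 1/|Z| = 15.56 mS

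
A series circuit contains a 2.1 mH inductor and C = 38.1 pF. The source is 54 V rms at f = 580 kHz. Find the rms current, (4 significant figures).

119.8 mA

ω = 2πf = 3.644e+06 rad/s
X_L = ωL = 7653 Ω
X_C = 1/(ωC) = 7202 Ω
Net reactance X = X_L − X_C = 450.7 Ω
Z = j450.7 Ω
|Z| = √(0² + 450.7²) = 450.7 Ω
I = V/|Z| = 54/450.7 = 119.8 mA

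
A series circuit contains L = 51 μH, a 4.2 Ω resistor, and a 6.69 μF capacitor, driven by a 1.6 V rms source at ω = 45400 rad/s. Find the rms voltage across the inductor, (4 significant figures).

0.8591 V

X_L = ωL = 2.315 Ω
X_C = 1/(ωC) = 3.292 Ω
Net reactance X = X_L − X_C = -0.9770 Ω
Z = 4.200 − j0.9770 Ω
|Z| = √(4.200² + 0.9770²) = 4.312 Ω
I = V/|Z| = 371.0 mA
V_L = I·|Z_L| = 0.3710 × 2.315 = 0.8591 V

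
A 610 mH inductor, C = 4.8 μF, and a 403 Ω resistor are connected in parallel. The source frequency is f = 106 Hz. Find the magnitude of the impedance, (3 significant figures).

386 Ω

ω = 2πf = 666.0 rad/s
X_L = ωL = 406 Ω
X_C = 1/(ωC) = 313 Ω
Parallel: admittances add. Y = 1/R + 1/(jωL) + jωC
Y = (0.00248 + j0.000735) S
|Y| = 0.00259 S → |Z| = 1/|Y| = 386 Ω, ∠Z = −∠Y = -16.5°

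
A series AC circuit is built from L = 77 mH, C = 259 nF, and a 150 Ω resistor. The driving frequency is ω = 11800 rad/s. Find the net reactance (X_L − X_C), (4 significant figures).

X_L = ωL = 908.6 Ω
X_C = 1/(ωC) = 327.2 Ω
X = 908.6 − 327.2 = 581.4 Ω

581.4 Ω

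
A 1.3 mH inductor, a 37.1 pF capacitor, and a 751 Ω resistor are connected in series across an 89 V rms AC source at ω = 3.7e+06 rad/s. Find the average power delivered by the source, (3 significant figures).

889 mW

X_L = ωL = 4810 Ω
X_C = 1/(ωC) = 7280 Ω
Net reactance X = X_L − X_C = -2470 Ω
Z = 751 − j2470 Ω
|Z| = √(751² + 2470²) = 2590 Ω
∠Z = arctan(-2470/751) = -73.1°
I = V/|Z| = 34.4 mA
P = VI cos φ = 89 × 0.0344 × cos(-73.1°) = 889 mW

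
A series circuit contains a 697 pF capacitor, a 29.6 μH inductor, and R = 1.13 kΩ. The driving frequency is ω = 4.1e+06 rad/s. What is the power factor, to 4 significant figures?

0.9801

X_L = ωL = 121.4 Ω
X_C = 1/(ωC) = 349.9 Ω
Net reactance X = X_L − X_C = -228.6 Ω
Z = 1130 − j228.6 Ω
|Z| = √(1130² + 228.6²) = 1153 Ω
∠Z = arctan(-228.6/1130) = -11.44°
cos φ = cos(-11.44°) = 0.9801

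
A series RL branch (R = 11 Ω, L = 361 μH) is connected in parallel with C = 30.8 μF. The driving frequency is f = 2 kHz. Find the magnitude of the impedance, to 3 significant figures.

2.75 Ω

ω = 2πf = 12570 rad/s
X_L = ωL = 4.54 Ω
X_C = 1/(ωC) = 2.58 Ω
Branch 1 (R+jX_L): Z₁ = 11.0 + j4.54 Ω, |Z₁| = 11.9 Ω
Branch 2 (−jX_C): Z₂ = −j2.58 Ω
Parallel: Z = Z₁Z₂/(Z₁+Z₂), |Z| = 2.75 Ω, ∠Z = -77.7°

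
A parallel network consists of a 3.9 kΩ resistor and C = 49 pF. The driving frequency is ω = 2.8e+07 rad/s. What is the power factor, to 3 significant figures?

0.184

X_C = 1/(ωC) = 729 Ω
Parallel: admittances add. Y = 1/R + jωC
Y = (0.000256 + j0.00137) S
|Y| = 0.00140 S → |Z| = 1/|Y| = 716 Ω, ∠Z = −∠Y = -79.4°
cos φ = cos(-79.4°) = 0.184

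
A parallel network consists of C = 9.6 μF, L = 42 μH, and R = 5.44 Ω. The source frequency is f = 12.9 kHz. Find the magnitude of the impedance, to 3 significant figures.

1.93 Ω

ω = 2πf = 81050 rad/s
X_L = ωL = 3.40 Ω
X_C = 1/(ωC) = 1.29 Ω
Parallel: admittances add. Y = 1/R + 1/(jωL) + jωC
Y = (0.184 + j0.484) S
|Y| = 0.518 S → |Z| = 1/|Y| = 1.93 Ω, ∠Z = −∠Y = -69.2°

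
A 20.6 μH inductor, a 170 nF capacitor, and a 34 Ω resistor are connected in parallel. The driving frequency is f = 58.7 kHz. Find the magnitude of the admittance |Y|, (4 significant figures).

ω = 2πf = 368800 rad/s
X_L = ωL = 7.598 Ω
X_C = 1/(ωC) = 15.95 Ω
Parallel: admittances add. Y = 1/R + 1/(jωL) + jωC
Y = (0.02941 − j0.06892) S
|Y| = 0.07493 S → |Z| = 1/|Y| = 13.35 Ω, ∠Z = −∠Y = 66.89°

74.93 mS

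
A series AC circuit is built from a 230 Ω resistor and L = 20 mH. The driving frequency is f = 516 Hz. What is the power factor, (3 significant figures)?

ω = 2πf = 3242 rad/s
X_L = ωL = 64.8 Ω
Z = 230 + j64.8 Ω
|Z| = √(230² + 64.8²) = 239 Ω
∠Z = arctan(64.8/230) = 15.7°
cos φ = cos(15.7°) = 0.962

0.962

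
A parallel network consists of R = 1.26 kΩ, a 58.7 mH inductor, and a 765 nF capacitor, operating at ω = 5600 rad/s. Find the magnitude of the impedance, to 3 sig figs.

X_L = ωL = 329 Ω
X_C = 1/(ωC) = 233 Ω
Parallel: admittances add. Y = 1/R + 1/(jωL) + jωC
Y = (0.000794 + j0.00124) S
|Y| = 0.00147 S → |Z| = 1/|Y| = 679 Ω, ∠Z = −∠Y = -57.4°

679 Ω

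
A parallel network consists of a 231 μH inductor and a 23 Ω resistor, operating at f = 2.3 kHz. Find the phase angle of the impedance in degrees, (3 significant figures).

81.7°

ω = 2πf = 14450 rad/s
X_L = ωL = 3.34 Ω
Parallel: admittances add. Y = 1/R + 1/(jωL)
Y = (0.0435 − j0.300) S
|Y| = 0.303 S → |Z| = 1/|Y| = 3.30 Ω, ∠Z = −∠Y = 81.7°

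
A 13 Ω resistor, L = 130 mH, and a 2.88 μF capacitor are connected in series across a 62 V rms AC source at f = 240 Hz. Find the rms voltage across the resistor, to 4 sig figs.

22.02 V

ω = 2πf = 1508 rad/s
X_L = ωL = 196.0 Ω
X_C = 1/(ωC) = 230.3 Ω
Net reactance X = X_L − X_C = -34.22 Ω
Z = 13.00 − j34.22 Ω
|Z| = √(13.00² + 34.22²) = 36.61 Ω
I = V/|Z| = 1.694 A
V_R = I·|Z_R| = 1.694 × 13.00 = 22.02 V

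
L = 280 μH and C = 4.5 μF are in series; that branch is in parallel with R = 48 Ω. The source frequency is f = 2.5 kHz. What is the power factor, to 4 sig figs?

ω = 2πf = 15710 rad/s
X_L = ωL = 4.398 Ω
X_C = 1/(ωC) = 14.15 Ω
Branch 1: Z₁ = R = 48.00 Ω
Branch 2 (series LC): Z₂ = j(X_L − X_C) = −j9.749 Ω
Parallel: Z = Z₁Z₂/(Z₁+Z₂), |Z| = 9.554 Ω, ∠Z = -78.52°
cos φ = cos(-78.52°) = 0.1990

0.1990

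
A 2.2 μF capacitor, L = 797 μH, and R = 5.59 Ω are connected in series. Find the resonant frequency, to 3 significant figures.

ω₀ = 1/√(LC) = 1/√(0.000797 × 2.2e-06) = 23880 rad/s
f₀ = ω₀/(2π) = 3.80 kHz

3.80 kHz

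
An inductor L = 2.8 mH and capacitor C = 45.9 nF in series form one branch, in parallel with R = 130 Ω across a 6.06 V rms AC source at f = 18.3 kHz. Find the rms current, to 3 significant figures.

ω = 2πf = 115000 rad/s
X_L = ωL = 322 Ω
X_C = 1/(ωC) = 189 Ω
Branch 1: Z₁ = R = 130 Ω
Branch 2 (series LC): Z₂ = j(X_L − X_C) = j132 Ω
Parallel: Z = Z₁Z₂/(Z₁+Z₂), |Z| = 92.8 Ω, ∠Z = 44.5°
I = V/|Z| = 6.06/92.8 = 65.3 mA

65.3 mA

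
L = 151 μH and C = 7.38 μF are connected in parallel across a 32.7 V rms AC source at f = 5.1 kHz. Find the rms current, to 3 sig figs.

ω = 2πf = 32040 rad/s
X_L = ωL = 4.84 Ω
X_C = 1/(ωC) = 4.23 Ω
Parallel: admittances add. Y = 1/(jωL) + jωC
Y = (0 + j0.0298) S
|Y| = 0.0298 S → |Z| = 1/|Y| = 33.5 Ω, ∠Z = −∠Y = -90.0°
I = V/|Z| = 32.7/33.5 = 975 mA

975 mA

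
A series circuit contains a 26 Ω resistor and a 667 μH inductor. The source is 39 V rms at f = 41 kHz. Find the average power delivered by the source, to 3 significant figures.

ω = 2πf = 257600 rad/s
X_L = ωL = 172 Ω
Z = 26.0 + j172 Ω
|Z| = √(26.0² + 172²) = 174 Ω
∠Z = arctan(172/26.0) = 81.4°
I = V/|Z| = 224 mA
P = VI cos φ = 39 × 0.224 × cos(81.4°) = 1.31 W

1.31 W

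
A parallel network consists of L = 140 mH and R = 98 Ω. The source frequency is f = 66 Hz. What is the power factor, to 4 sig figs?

0.5097

ω = 2πf = 414.7 rad/s
X_L = ωL = 58.06 Ω
Parallel: admittances add. Y = 1/R + 1/(jωL)
Y = (0.01020 − j0.01722) S
|Y| = 0.02002 S → |Z| = 1/|Y| = 49.95 Ω, ∠Z = −∠Y = 59.36°
cos φ = cos(59.36°) = 0.5097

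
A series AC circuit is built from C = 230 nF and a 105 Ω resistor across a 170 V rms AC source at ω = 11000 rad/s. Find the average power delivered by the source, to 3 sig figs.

X_C = 1/(ωC) = 395 Ω
Z = 105 − j395 Ω
|Z| = √(105² + 395²) = 409 Ω
∠Z = arctan(-395/105) = -75.1°
I = V/|Z| = 416 mA
P = VI cos φ = 170 × 0.416 × cos(-75.1°) = 18.1 W

18.1 W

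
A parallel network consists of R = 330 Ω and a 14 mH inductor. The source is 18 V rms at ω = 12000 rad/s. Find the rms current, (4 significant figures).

X_L = ωL = 168.0 Ω
Parallel: admittances add. Y = 1/R + 1/(jωL)
Y = (0.003030 − j0.005952) S
|Y| = 0.006679 S → |Z| = 1/|Y| = 149.7 Ω, ∠Z = −∠Y = 63.02°
I = V/|Z| = 18/149.7 = 120.2 mA

120.2 mA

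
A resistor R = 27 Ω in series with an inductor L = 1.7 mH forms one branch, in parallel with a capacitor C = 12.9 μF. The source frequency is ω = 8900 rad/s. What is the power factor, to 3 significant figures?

0.274

X_L = ωL = 15.1 Ω
X_C = 1/(ωC) = 8.71 Ω
Branch 1 (R+jX_L): Z₁ = 27.0 + j15.1 Ω, |Z₁| = 31.0 Ω
Branch 2 (−jX_C): Z₂ = −j8.71 Ω
Parallel: Z = Z₁Z₂/(Z₁+Z₂), |Z| = 9.71 Ω, ∠Z = -74.1°
cos φ = cos(-74.1°) = 0.274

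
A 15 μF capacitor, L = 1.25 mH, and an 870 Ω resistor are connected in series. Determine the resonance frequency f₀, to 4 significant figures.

1.162 kHz

ω₀ = 1/√(LC) = 1/√(0.00125 × 1.5e-05) = 7303 rad/s
f₀ = ω₀/(2π) = 1.162 kHz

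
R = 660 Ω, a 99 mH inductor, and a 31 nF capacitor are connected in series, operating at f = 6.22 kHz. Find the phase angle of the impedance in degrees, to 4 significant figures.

77.77°

ω = 2πf = 39080 rad/s
X_L = ωL = 3869 Ω
X_C = 1/(ωC) = 825.4 Ω
Net reactance X = X_L − X_C = 3044 Ω
Z = 660.0 + j3044 Ω
|Z| = √(660.0² + 3044²) = 3114 Ω
∠Z = arctan(3044/660.0) = 77.77°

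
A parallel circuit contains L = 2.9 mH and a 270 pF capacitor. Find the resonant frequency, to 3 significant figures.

ω₀ = 1/√(LC) = 1/√(0.0029 × 2.7e-10) = 1.13e+06 rad/s
f₀ = ω₀/(2π) = 180 kHz

180 kHz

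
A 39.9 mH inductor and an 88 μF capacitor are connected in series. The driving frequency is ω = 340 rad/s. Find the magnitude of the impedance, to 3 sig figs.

X_L = ωL = 13.6 Ω
X_C = 1/(ωC) = 33.4 Ω
Net reactance X = X_L − X_C = -19.9 Ω
Z = − j19.9 Ω
|Z| = √(0² + 19.9²) = 19.9 Ω

19.9 Ω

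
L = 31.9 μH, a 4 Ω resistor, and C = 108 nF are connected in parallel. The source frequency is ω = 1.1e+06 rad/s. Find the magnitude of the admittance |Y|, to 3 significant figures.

X_L = ωL = 35.1 Ω
X_C = 1/(ωC) = 8.42 Ω
Parallel: admittances add. Y = 1/R + 1/(jωL) + jωC
Y = (0.250 + j0.0903) S
|Y| = 0.266 S → |Z| = 1/|Y| = 3.76 Ω, ∠Z = −∠Y = -19.9°

266 mS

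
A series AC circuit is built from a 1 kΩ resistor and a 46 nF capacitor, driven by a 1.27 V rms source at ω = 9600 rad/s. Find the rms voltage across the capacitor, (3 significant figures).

1.16 V

X_C = 1/(ωC) = 2260 Ω
Z = 1000 − j2260 Ω
|Z| = √(1000² + 2260²) = 2480 Ω
I = V/|Z| = 513 μA
V_C = I·|Z_C| = 0.000513 × 2260 = 1.16 V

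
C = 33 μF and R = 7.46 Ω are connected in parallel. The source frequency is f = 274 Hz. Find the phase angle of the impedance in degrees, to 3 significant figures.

-23.0°

ω = 2πf = 1722 rad/s
X_C = 1/(ωC) = 17.6 Ω
Parallel: admittances add. Y = 1/R + jωC
Y = (0.134 + j0.0568) S
|Y| = 0.146 S → |Z| = 1/|Y| = 6.87 Ω, ∠Z = −∠Y = -23.0°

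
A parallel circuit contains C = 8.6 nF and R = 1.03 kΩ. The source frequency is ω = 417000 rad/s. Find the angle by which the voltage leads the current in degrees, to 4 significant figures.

X_C = 1/(ωC) = 278.8 Ω
Parallel: admittances add. Y = 1/R + jωC
Y = (0.0009709 + j0.003586) S
|Y| = 0.003715 S → |Z| = 1/|Y| = 269.2 Ω, ∠Z = −∠Y = -74.85°

-74.85°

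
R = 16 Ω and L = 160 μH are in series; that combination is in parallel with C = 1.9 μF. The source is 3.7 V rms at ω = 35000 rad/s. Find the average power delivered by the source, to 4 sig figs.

X_L = ωL = 5.600 Ω
X_C = 1/(ωC) = 15.04 Ω
Branch 1 (R+jX_L): Z₁ = 16.00 + j5.600 Ω, |Z₁| = 16.95 Ω
Branch 2 (−jX_C): Z₂ = −j15.04 Ω
Parallel: Z = Z₁Z₂/(Z₁+Z₂), |Z| = 13.72 Ω, ∠Z = -40.18°
I = V/|Z| = 269.6 mA
P = VI cos φ = 3.7 × 0.2696 × cos(-40.18°) = 762.2 mW

762.2 mW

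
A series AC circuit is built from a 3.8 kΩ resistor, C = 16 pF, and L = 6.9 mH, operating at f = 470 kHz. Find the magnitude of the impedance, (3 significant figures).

3880 Ω

ω = 2πf = 2.953e+06 rad/s
X_L = ωL = 20400 Ω
X_C = 1/(ωC) = 21200 Ω
Net reactance X = X_L − X_C = -788 Ω
Z = 3800 − j788 Ω
|Z| = √(3800² + 788²) = 3880 Ω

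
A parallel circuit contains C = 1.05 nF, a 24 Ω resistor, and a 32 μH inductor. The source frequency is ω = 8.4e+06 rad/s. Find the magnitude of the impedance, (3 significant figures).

X_L = ωL = 269 Ω
X_C = 1/(ωC) = 113 Ω
Parallel: admittances add. Y = 1/R + 1/(jωL) + jωC
Y = (0.0417 + j0.00510) S
|Y| = 0.0420 S → |Z| = 1/|Y| = 23.8 Ω, ∠Z = −∠Y = -6.98°

23.8 Ω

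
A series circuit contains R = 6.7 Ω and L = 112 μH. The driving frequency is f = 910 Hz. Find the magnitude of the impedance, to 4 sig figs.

ω = 2πf = 5718 rad/s
X_L = ωL = 0.6404 Ω
Z = 6.700 + j0.6404 Ω
|Z| = √(6.700² + 0.6404²) = 6.731 Ω

6.731 Ω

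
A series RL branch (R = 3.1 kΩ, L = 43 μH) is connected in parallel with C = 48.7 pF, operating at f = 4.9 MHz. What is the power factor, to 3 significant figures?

ω = 2πf = 3.079e+07 rad/s
X_L = ωL = 1320 Ω
X_C = 1/(ωC) = 667 Ω
Branch 1 (R+jX_L): Z₁ = 3100 + j1320 Ω, |Z₁| = 3370 Ω
Branch 2 (−jX_C): Z₂ = −j667 Ω
Parallel: Z = Z₁Z₂/(Z₁+Z₂), |Z| = 709 Ω, ∠Z = -78.8°
cos φ = cos(-78.8°) = 0.194

0.194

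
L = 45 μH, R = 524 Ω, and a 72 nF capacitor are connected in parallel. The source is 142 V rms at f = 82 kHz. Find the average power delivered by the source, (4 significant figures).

ω = 2πf = 515200 rad/s
X_L = ωL = 23.18 Ω
X_C = 1/(ωC) = 26.96 Ω
Parallel: admittances add. Y = 1/R + 1/(jωL) + jωC
Y = (0.001908 − j0.006035) S
|Y| = 0.006330 S → |Z| = 1/|Y| = 158.0 Ω, ∠Z = −∠Y = 72.45°
I = V/|Z| = 898.9 mA
P = VI cos φ = 142 × 0.8989 × cos(72.45°) = 38.48 W

38.48 W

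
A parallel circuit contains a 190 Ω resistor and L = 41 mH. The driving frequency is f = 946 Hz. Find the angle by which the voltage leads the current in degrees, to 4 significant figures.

ω = 2πf = 5944 rad/s
X_L = ωL = 243.7 Ω
Parallel: admittances add. Y = 1/R + 1/(jωL)
Y = (0.005263 − j0.004103) S
|Y| = 0.006674 S → |Z| = 1/|Y| = 149.8 Ω, ∠Z = −∠Y = 37.94°

37.94°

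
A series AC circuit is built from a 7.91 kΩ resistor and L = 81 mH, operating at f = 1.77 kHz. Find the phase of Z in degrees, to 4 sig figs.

6.497°

ω = 2πf = 11120 rad/s
X_L = ωL = 900.8 Ω
Z = 7910 + j900.8 Ω
|Z| = √(7910² + 900.8²) = 7961 Ω
∠Z = arctan(900.8/7910) = 6.497°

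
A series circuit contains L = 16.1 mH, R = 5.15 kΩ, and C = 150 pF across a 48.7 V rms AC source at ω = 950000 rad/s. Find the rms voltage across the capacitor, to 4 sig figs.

X_L = ωL = 15300 Ω
X_C = 1/(ωC) = 7018 Ω
Net reactance X = X_L − X_C = 8277 Ω
Z = 5150 + j8277 Ω
|Z| = √(5150² + 8277²) = 9749 Ω
I = V/|Z| = 4.995 mA
V_C = I·|Z_C| = 0.004995 × 7018 = 35.06 V

35.06 V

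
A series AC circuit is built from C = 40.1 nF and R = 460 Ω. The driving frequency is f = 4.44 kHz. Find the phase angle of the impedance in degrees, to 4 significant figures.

-62.77°

ω = 2πf = 27900 rad/s
X_C = 1/(ωC) = 893.9 Ω
Z = 460.0 − j893.9 Ω
|Z| = √(460.0² + 893.9²) = 1005 Ω
∠Z = arctan(-893.9/460.0) = -62.77°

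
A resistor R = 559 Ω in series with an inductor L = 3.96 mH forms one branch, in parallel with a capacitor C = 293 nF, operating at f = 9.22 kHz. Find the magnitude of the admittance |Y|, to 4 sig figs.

16.42 mS

ω = 2πf = 57930 rad/s
X_L = ωL = 229.4 Ω
X_C = 1/(ωC) = 58.91 Ω
Branch 1 (R+jX_L): Z₁ = 559.0 + j229.4 Ω, |Z₁| = 604.2 Ω
Branch 2 (−jX_C): Z₂ = −j58.91 Ω
Parallel: Z = Z₁Z₂/(Z₁+Z₂), |Z| = 60.91 Ω, ∠Z = -84.65°
|Y| = 1/|Z| = 16.42 mS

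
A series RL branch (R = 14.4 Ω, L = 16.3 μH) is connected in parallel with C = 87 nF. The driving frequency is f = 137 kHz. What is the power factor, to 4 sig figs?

0.6634

ω = 2πf = 860800 rad/s
X_L = ωL = 14.03 Ω
X_C = 1/(ωC) = 13.35 Ω
Branch 1 (R+jX_L): Z₁ = 14.40 + j14.03 Ω, |Z₁| = 20.11 Ω
Branch 2 (−jX_C): Z₂ = −j13.35 Ω
Parallel: Z = Z₁Z₂/(Z₁+Z₂), |Z| = 18.62 Ω, ∠Z = -48.44°
cos φ = cos(-48.44°) = 0.6634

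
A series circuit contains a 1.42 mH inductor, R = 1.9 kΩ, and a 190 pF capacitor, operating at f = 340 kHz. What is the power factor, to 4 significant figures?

0.9579

ω = 2πf = 2.136e+06 rad/s
X_L = ωL = 3034 Ω
X_C = 1/(ωC) = 2464 Ω
Net reactance X = X_L − X_C = 569.8 Ω
Z = 1900 + j569.8 Ω
|Z| = √(1900² + 569.8²) = 1984 Ω
∠Z = arctan(569.8/1900) = 16.69°
cos φ = cos(16.69°) = 0.9579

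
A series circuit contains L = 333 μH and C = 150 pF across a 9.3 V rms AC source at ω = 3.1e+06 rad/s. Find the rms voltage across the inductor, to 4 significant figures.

X_L = ωL = 1032 Ω
X_C = 1/(ωC) = 2151 Ω
Net reactance X = X_L − X_C = -1118 Ω
Z = − j1118 Ω
|Z| = √(0² + 1118²) = 1118 Ω
I = V/|Z| = 8.317 mA
V_L = I·|Z_L| = 0.008317 × 1032 = 8.585 V

8.585 V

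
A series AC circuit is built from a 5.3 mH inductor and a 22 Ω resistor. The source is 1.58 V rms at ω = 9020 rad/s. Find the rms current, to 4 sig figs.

X_L = ωL = 47.81 Ω
Z = 22.00 + j47.81 Ω
|Z| = √(22.00² + 47.81²) = 52.63 Ω
I = V/|Z| = 1.58/52.63 = 30.02 mA

30.02 mA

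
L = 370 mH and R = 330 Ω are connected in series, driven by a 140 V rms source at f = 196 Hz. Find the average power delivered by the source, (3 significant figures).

ω = 2πf = 1232 rad/s
X_L = ωL = 456 Ω
Z = 330 + j456 Ω
|Z| = √(330² + 456²) = 563 Ω
∠Z = arctan(456/330) = 54.1°
I = V/|Z| = 249 mA
P = VI cos φ = 140 × 0.249 × cos(54.1°) = 20.4 W

20.4 W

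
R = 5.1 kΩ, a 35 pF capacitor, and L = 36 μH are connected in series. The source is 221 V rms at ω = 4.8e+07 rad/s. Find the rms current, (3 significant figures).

X_L = ωL = 1730 Ω
X_C = 1/(ωC) = 595 Ω
Net reactance X = X_L − X_C = 1130 Ω
Z = 5100 + j1130 Ω
|Z| = √(5100² + 1130²) = 5220 Ω
I = V/|Z| = 221/5220 = 42.3 mA

42.3 mA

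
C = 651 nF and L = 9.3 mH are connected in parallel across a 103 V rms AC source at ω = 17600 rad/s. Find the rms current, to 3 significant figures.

551 mA

X_L = ωL = 164 Ω
X_C = 1/(ωC) = 87.3 Ω
Parallel: admittances add. Y = 1/(jωL) + jωC
Y = (0 + j0.00535) S
|Y| = 0.00535 S → |Z| = 1/|Y| = 187 Ω, ∠Z = −∠Y = -90.0°
I = V/|Z| = 103/187 = 551 mA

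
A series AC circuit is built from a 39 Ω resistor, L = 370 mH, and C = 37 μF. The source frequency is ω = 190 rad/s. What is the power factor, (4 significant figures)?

X_L = ωL = 70.30 Ω
X_C = 1/(ωC) = 142.2 Ω
Net reactance X = X_L − X_C = -71.95 Ω
Z = 39.00 − j71.95 Ω
|Z| = √(39.00² + 71.95²) = 81.84 Ω
∠Z = arctan(-71.95/39.00) = -61.54°
cos φ = cos(-61.54°) = 0.4766

0.4766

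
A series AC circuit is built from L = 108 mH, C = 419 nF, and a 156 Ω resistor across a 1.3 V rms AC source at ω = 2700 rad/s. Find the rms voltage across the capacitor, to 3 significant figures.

X_L = ωL = 292 Ω
X_C = 1/(ωC) = 884 Ω
Net reactance X = X_L − X_C = -592 Ω
Z = 156 − j592 Ω
|Z| = √(156² + 592²) = 613 Ω
I = V/|Z| = 2.12 mA
V_C = I·|Z_C| = 0.00212 × 884 = 1.88 V

1.88 V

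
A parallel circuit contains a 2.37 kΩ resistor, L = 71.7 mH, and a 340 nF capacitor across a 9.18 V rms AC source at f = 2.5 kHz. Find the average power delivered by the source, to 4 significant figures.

35.56 mW

ω = 2πf = 15710 rad/s
X_L = ωL = 1126 Ω
X_C = 1/(ωC) = 187.2 Ω
Parallel: admittances add. Y = 1/R + 1/(jωL) + jωC
Y = (0.0004219 + j0.004453) S
|Y| = 0.004473 S → |Z| = 1/|Y| = 223.6 Ω, ∠Z = −∠Y = -84.59°
I = V/|Z| = 41.06 mA
P = VI cos φ = 9.18 × 0.04106 × cos(-84.59°) = 35.56 mW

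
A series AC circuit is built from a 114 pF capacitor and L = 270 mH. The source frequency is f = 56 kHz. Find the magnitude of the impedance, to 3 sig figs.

ω = 2πf = 351900 rad/s
X_L = ωL = 95000 Ω
X_C = 1/(ωC) = 24900 Ω
Net reactance X = X_L − X_C = 70100 Ω
Z = j70100 Ω
|Z| = √(0² + 70100²) = 70100 Ω

70100 Ω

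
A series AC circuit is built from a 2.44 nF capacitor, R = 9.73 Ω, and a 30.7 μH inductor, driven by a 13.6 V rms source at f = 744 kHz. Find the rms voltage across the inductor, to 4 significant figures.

34.43 V

ω = 2πf = 4.675e+06 rad/s
X_L = ωL = 143.5 Ω
X_C = 1/(ωC) = 87.67 Ω
Net reactance X = X_L − X_C = 55.84 Ω
Z = 9.730 + j55.84 Ω
|Z| = √(9.730² + 55.84²) = 56.68 Ω
I = V/|Z| = 239.9 mA
V_L = I·|Z_L| = 0.2399 × 143.5 = 34.43 V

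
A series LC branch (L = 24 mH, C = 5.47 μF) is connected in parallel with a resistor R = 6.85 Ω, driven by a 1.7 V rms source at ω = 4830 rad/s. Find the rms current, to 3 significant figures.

249 mA

X_L = ωL = 116 Ω
X_C = 1/(ωC) = 37.8 Ω
Branch 1: Z₁ = R = 6.85 Ω
Branch 2 (series LC): Z₂ = j(X_L − X_C) = j78.1 Ω
Parallel: Z = Z₁Z₂/(Z₁+Z₂), |Z| = 6.82 Ω, ∠Z = 5.01°
I = V/|Z| = 1.7/6.82 = 249 mA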